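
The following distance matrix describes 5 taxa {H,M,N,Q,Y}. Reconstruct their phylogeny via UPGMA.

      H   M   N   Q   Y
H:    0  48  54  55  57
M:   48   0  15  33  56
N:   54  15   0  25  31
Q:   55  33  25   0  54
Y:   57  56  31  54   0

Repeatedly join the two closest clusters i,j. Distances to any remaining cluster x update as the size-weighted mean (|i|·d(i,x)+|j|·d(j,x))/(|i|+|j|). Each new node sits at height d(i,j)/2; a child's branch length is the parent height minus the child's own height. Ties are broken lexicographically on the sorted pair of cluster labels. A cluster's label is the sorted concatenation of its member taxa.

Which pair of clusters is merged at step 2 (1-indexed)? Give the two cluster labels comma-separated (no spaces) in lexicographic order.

MN,Q

iteration 1: select M,N (d=15); attach at lengths (15/2, 15/2); label the merged cluster MN
  updated: d(H,MN)=51, d(MN,Q)=29, d(MN,Y)=87/2
iteration 2: select MN,Q (d=29); attach at lengths (7, 29/2); label the merged cluster MNQ
  updated: d(H,MNQ)=157/3, d(MNQ,Y)=47
iteration 3: select MNQ,Y (d=47); attach at lengths (9, 47/2); label the merged cluster MNQY
  updated: d(H,MNQY)=107/2
iteration 4: select H,MNQY (d=107/2); attach at lengths (107/4, 13/4); label the merged cluster HMNQY
final tree: (H:107/4,(((M:15/2,N:15/2):7,Q:29/2):9,Y:47/2):13/4)
total length: 99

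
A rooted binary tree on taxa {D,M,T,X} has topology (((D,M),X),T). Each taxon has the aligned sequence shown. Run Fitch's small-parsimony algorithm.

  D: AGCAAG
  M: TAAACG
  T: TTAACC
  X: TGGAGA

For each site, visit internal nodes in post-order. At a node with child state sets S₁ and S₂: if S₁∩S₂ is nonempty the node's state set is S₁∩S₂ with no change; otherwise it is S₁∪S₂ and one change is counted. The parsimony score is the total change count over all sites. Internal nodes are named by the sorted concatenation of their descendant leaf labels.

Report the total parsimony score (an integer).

9

DM@0: {A} ∪ {T} = {A,T} (union, +1)
DMX@0: {A,T} ∩ {T} = {T} (intersection, +0)
DMTX@0: {T} ∩ {T} = {T} (intersection, +0)
DM@1: {G} ∪ {A} = {A,G} (union, +1)
DMX@1: {A,G} ∩ {G} = {G} (intersection, +0)
DMTX@1: {G} ∪ {T} = {G,T} (union, +1)
DM@2: {C} ∪ {A} = {A,C} (union, +1)
DMX@2: {A,C} ∪ {G} = {A,C,G} (union, +1)
DMTX@2: {A,C,G} ∩ {A} = {A} (intersection, +0)
DM@3: {A} ∩ {A} = {A} (intersection, +0)
DMX@3: {A} ∩ {A} = {A} (intersection, +0)
DMTX@3: {A} ∩ {A} = {A} (intersection, +0)
DM@4: {A} ∪ {C} = {A,C} (union, +1)
DMX@4: {A,C} ∪ {G} = {A,C,G} (union, +1)
DMTX@4: {A,C,G} ∩ {C} = {C} (intersection, +0)
DM@5: {G} ∩ {G} = {G} (intersection, +0)
DMX@5: {G} ∪ {A} = {A,G} (union, +1)
DMTX@5: {A,G} ∪ {C} = {A,C,G} (union, +1)
per-site changes: [1, 2, 2, 0, 2, 2]; total = 9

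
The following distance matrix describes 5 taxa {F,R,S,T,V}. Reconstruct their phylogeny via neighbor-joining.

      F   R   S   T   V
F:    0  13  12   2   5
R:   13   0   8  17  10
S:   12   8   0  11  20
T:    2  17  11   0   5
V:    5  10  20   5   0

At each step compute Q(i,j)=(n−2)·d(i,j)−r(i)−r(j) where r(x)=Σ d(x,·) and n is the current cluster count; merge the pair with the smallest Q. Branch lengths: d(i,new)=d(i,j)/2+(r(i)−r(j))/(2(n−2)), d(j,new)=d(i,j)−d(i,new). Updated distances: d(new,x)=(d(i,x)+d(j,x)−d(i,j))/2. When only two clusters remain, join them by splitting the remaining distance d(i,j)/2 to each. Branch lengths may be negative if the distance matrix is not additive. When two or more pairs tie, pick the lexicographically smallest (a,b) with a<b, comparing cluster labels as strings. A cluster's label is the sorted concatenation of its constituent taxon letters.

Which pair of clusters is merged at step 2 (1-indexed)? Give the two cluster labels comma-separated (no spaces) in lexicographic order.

F,T

step 1: merge (R,S) at d=8, Q=-75; branch lengths R→7/2, S→9/2; new cluster RS
  updated: d(F,RS)=17/2, d(RS,T)=10, d(RS,V)=11
step 2: merge (F,T) at d=2, Q=-57/2; branch lengths F→5/8, T→11/8; new cluster FT
  updated: d(FT,RS)=33/4, d(FT,V)=4
step 3: merge (FT,RS) at d=33/4, Q=-93/4; branch lengths FT→5/8, RS→61/8; new cluster FRST
  updated: d(FRST,V)=27/8
step 4: merge (FRST,V) at d=27/8; branch lengths FRST→27/16, V→27/16; new cluster FRSTV
final tree: (((F:5/8,T:11/8):5/8,(R:7/2,S:9/2):61/8):27/16,V:27/16)
total length: 173/8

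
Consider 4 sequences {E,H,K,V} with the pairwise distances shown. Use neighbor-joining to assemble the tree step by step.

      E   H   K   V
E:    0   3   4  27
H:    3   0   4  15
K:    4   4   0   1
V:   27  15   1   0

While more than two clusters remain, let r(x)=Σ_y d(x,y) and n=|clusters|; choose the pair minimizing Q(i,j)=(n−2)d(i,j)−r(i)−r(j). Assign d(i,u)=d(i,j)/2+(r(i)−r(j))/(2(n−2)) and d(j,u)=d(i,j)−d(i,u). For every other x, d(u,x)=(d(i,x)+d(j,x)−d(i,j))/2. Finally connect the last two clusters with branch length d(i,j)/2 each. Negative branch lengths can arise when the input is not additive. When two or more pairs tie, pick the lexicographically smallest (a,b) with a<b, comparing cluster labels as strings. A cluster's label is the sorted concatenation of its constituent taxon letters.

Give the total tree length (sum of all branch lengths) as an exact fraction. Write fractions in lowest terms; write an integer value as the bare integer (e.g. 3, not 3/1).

29/2

1. join E+H (d=3, Q=-50) ⇒ EH; edges |E|=9/2, |H|=-3/2
  updated: d(EH,K)=5/2, d(EH,V)=39/2
2. join EH+K (d=5/2, Q=-23) ⇒ EHK; edges |EH|=21/2, |K|=-8
  updated: d(EHK,V)=9
3. join EHK+V (d=9) ⇒ EHKV; edges |EHK|=9/2, |V|=9/2
final tree: (((E:9/2,H:-3/2):21/2,K:-8):9/2,V:9/2)
total length: 29/2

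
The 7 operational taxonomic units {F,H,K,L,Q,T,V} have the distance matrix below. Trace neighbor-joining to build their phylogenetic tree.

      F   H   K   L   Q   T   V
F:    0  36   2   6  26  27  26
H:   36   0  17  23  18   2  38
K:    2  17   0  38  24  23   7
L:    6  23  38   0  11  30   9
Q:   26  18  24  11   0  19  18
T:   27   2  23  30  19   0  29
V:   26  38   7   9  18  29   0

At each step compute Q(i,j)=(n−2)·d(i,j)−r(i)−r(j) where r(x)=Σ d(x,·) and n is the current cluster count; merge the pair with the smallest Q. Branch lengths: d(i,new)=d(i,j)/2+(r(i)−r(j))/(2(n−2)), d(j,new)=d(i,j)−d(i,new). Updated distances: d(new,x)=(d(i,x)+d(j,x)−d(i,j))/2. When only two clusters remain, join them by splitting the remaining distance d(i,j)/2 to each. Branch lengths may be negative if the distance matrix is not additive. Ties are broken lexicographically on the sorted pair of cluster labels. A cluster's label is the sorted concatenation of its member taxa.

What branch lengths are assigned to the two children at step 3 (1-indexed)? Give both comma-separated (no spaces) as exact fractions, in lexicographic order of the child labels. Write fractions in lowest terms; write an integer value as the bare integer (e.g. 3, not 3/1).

325/24,95/24

step 1: merge (H,T) at d=2, Q=-254; branch lengths H→7/5, T→3/5; new cluster HT
  updated: d(F,HT)=61/2, d(HT,K)=19, d(HT,L)=51/2, d(HT,Q)=35/2, d(HT,V)=65/2
step 2: merge (F,K) at d=2, Q=-345/2; branch lengths F→17/16, K→15/16; new cluster FK
  updated: d(FK,HT)=95/4, d(FK,L)=21, d(FK,Q)=24, d(FK,V)=31/2
step 3: merge (HT,Q) at d=35/2, Q=-469/4; branch lengths HT→325/24, Q→95/24; new cluster HQT
  updated: d(FK,HQT)=121/8, d(HQT,L)=19/2, d(HQT,V)=33/2
step 4: merge (FK,HQT) at d=121/8, Q=-125/2; branch lengths FK→163/16, HQT→79/16; new cluster FHKQT
  updated: d(FHKQT,L)=123/16, d(FHKQT,V)=135/16
step 5: merge (FHKQT,L) at d=123/16, Q=-201/8; branch lengths FHKQT→57/16, L→33/8; new cluster FHKLQT
  updated: d(FHKLQT,V)=39/8
step 6: merge (FHKLQT,V) at d=39/8; branch lengths FHKLQT→39/16, V→39/16; new cluster FHKLQTV
final tree: ((((F:17/16,K:15/16):163/16,((H:7/5,T:3/5):325/24,Q:95/24):79/16):57/16,L:33/8):39/16,V:39/16)
total length: 787/16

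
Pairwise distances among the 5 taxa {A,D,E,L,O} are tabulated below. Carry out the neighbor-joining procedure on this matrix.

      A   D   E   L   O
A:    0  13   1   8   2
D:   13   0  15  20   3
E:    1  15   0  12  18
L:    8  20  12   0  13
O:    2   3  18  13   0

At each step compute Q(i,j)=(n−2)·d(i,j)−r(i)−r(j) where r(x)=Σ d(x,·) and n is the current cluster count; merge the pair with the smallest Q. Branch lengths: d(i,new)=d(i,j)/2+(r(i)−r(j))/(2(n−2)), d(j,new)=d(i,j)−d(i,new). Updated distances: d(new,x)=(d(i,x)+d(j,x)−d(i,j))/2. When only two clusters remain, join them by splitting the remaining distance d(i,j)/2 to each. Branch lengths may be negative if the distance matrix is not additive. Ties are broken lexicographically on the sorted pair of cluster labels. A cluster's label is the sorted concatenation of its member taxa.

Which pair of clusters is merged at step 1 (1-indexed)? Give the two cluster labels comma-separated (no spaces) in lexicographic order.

D,O

step 1: merge (D,O) at d=3, Q=-78; branch lengths D→4, O→-1; new cluster DO
  updated: d(A,DO)=6, d(DO,E)=15, d(DO,L)=15
step 2: merge (A,E) at d=1, Q=-41; branch lengths A→-11/4, E→15/4; new cluster AE
  updated: d(AE,DO)=10, d(AE,L)=19/2
step 3: merge (AE,DO) at d=10, Q=-69/2; branch lengths AE→9/4, DO→31/4; new cluster ADEO
  updated: d(ADEO,L)=29/4
step 4: merge (ADEO,L) at d=29/4; branch lengths ADEO→29/8, L→29/8; new cluster ADELO
final tree: (((A:-11/4,E:15/4):9/4,(D:4,O:-1):31/4):29/8,L:29/8)
total length: 85/4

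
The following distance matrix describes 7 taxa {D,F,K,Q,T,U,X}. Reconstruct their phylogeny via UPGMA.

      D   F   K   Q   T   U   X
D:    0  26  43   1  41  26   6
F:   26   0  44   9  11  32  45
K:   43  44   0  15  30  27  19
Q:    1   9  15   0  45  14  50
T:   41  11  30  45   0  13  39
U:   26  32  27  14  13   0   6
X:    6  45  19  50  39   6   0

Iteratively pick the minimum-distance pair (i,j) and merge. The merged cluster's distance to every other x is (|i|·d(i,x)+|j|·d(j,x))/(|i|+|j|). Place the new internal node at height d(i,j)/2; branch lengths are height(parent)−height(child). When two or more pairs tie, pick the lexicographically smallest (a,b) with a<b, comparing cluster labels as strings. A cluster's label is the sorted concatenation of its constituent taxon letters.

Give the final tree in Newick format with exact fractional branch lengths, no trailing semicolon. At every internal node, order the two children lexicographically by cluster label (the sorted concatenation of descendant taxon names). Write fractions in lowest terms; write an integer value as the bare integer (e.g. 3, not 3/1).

step 1: merge (D,Q) at d=1; branch lengths D→1/2, Q→1/2; new cluster DQ
  updated: d(DQ,F)=35/2, d(DQ,K)=29, d(DQ,T)=43, d(DQ,U)=20, d(DQ,X)=28
step 2: merge (U,X) at d=6; branch lengths U→3, X→3; new cluster UX
  updated: d(DQ,UX)=24, d(F,UX)=77/2, d(K,UX)=23, d(T,UX)=26
step 3: merge (F,T) at d=11; branch lengths F→11/2, T→11/2; new cluster FT
  updated: d(DQ,FT)=121/4, d(FT,K)=37, d(FT,UX)=129/4
step 4: merge (K,UX) at d=23; branch lengths K→23/2, UX→17/2; new cluster KUX
  updated: d(DQ,KUX)=77/3, d(FT,KUX)=203/6
step 5: merge (DQ,KUX) at d=77/3; branch lengths DQ→37/3, KUX→4/3; new cluster DKQUX
  updated: d(DKQUX,FT)=162/5
step 6: merge (DKQUX,FT) at d=162/5; branch lengths DKQUX→101/30, FT→107/10; new cluster DFKQTUX
final tree: (((D:1/2,Q:1/2):37/3,(K:23/2,(U:3,X:3):17/2):4/3):101/30,(F:11/2,T:11/2):107/10)
total length: 986/15

(((D:1/2,Q:1/2):37/3,(K:23/2,(U:3,X:3):17/2):4/3):101/30,(F:11/2,T:11/2):107/10)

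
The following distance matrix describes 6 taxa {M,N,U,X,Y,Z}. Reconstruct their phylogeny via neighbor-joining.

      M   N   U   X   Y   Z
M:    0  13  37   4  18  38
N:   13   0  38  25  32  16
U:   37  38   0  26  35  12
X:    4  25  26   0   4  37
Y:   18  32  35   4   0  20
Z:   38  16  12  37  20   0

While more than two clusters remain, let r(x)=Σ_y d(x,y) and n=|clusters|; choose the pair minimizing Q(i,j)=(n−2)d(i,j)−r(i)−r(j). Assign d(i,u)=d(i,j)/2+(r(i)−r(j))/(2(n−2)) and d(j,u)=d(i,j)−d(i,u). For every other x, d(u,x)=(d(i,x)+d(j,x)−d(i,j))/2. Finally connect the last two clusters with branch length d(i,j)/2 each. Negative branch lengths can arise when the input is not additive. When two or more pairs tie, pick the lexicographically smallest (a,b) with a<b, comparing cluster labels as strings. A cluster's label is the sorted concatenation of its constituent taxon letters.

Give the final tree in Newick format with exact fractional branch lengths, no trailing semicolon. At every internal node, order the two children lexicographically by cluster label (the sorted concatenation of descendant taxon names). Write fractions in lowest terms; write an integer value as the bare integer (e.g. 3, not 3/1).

step 1: merge (U,Z) at d=12, Q=-223; branch lengths U→73/8, Z→23/8; new cluster UZ
  updated: d(M,UZ)=63/2, d(N,UZ)=21, d(UZ,X)=51/2, d(UZ,Y)=43/2
step 2: merge (N,UZ) at d=21, Q=-255/2; branch lengths N→109/12, UZ→143/12; new cluster NUZ
  updated: d(M,NUZ)=47/4, d(NUZ,X)=59/4, d(NUZ,Y)=65/4
step 3: merge (M,NUZ) at d=47/4, Q=-53; branch lengths M→29/8, NUZ→65/8; new cluster MNUZ
  updated: d(MNUZ,X)=7/2, d(MNUZ,Y)=45/4
step 4: merge (MNUZ,X) at d=7/2, Q=-75/4; branch lengths MNUZ→43/8, X→-15/8; new cluster MNUXZ
  updated: d(MNUXZ,Y)=47/8
step 5: merge (MNUXZ,Y) at d=47/8; branch lengths MNUXZ→47/16, Y→47/16; new cluster MNUXYZ
final tree: (((M:29/8,(N:109/12,(U:73/8,Z:23/8):143/12):65/8):43/8,X:-15/8):47/16,Y:47/16)
total length: 433/8

(((M:29/8,(N:109/12,(U:73/8,Z:23/8):143/12):65/8):43/8,X:-15/8):47/16,Y:47/16)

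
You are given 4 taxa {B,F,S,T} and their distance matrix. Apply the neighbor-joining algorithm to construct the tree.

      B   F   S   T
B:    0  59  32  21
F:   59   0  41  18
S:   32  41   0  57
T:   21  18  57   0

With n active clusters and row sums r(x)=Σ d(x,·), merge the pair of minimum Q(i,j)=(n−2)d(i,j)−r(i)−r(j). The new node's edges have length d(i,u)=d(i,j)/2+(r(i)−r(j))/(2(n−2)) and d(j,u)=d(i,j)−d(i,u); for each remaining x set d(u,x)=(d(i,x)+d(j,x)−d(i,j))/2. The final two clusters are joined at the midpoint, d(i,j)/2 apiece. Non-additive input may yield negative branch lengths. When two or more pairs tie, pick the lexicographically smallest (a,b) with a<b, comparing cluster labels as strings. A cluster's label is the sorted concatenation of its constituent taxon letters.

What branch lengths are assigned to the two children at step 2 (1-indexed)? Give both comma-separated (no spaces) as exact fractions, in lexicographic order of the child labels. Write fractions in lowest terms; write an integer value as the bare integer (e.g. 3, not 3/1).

39/2,29/2

1. join B+S (d=32, Q=-178) ⇒ BS; edges |B|=23/2, |S|=41/2
  updated: d(BS,F)=34, d(BS,T)=23
2. join BS+F (d=34, Q=-75) ⇒ BFS; edges |BS|=39/2, |F|=29/2
  updated: d(BFS,T)=7/2
3. join BFS+T (d=7/2) ⇒ BFST; edges |BFS|=7/4, |T|=7/4
final tree: (((B:23/2,S:41/2):39/2,F:29/2):7/4,T:7/4)
total length: 139/2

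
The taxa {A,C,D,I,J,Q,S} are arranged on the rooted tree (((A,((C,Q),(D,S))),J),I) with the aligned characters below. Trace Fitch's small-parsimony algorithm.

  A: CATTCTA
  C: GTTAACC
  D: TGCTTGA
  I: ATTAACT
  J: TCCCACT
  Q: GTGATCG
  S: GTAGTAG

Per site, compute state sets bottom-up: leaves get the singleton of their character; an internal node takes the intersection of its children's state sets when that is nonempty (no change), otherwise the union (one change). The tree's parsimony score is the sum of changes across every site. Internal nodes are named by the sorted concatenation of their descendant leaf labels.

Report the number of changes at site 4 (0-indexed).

site 0, node CQ: C={G} ∩ Q={G} → {G} (+0)
site 0, node DS: D={T} ∪ S={G} → {G,T} (+1)
site 0, node CDQS: CQ={G} ∩ DS={G,T} → {G} (+0)
site 0, node ACDQS: A={C} ∪ CDQS={G} → {C,G} (+1)
site 0, node ACDJQS: ACDQS={C,G} ∪ J={T} → {C,G,T} (+1)
site 0, node ACDIJQS: ACDJQS={C,G,T} ∪ I={A} → {A,C,G,T} (+1)
site 1, node CQ: C={T} ∩ Q={T} → {T} (+0)
site 1, node DS: D={G} ∪ S={T} → {G,T} (+1)
site 1, node CDQS: CQ={T} ∩ DS={G,T} → {T} (+0)
site 1, node ACDQS: A={A} ∪ CDQS={T} → {A,T} (+1)
site 1, node ACDJQS: ACDQS={A,T} ∪ J={C} → {A,C,T} (+1)
site 1, node ACDIJQS: ACDJQS={A,C,T} ∩ I={T} → {T} (+0)
site 2, node CQ: C={T} ∪ Q={G} → {G,T} (+1)
site 2, node DS: D={C} ∪ S={A} → {A,C} (+1)
site 2, node CDQS: CQ={G,T} ∪ DS={A,C} → {A,C,G,T} (+1)
site 2, node ACDQS: A={T} ∩ CDQS={A,C,G,T} → {T} (+0)
site 2, node ACDJQS: ACDQS={T} ∪ J={C} → {C,T} (+1)
site 2, node ACDIJQS: ACDJQS={C,T} ∩ I={T} → {T} (+0)
site 3, node CQ: C={A} ∩ Q={A} → {A} (+0)
site 3, node DS: D={T} ∪ S={G} → {G,T} (+1)
site 3, node CDQS: CQ={A} ∪ DS={G,T} → {A,G,T} (+1)
site 3, node ACDQS: A={T} ∩ CDQS={A,G,T} → {T} (+0)
site 3, node ACDJQS: ACDQS={T} ∪ J={C} → {C,T} (+1)
site 3, node ACDIJQS: ACDJQS={C,T} ∪ I={A} → {A,C,T} (+1)
site 4, node CQ: C={A} ∪ Q={T} → {A,T} (+1)
site 4, node DS: D={T} ∩ S={T} → {T} (+0)
site 4, node CDQS: CQ={A,T} ∩ DS={T} → {T} (+0)
site 4, node ACDQS: A={C} ∪ CDQS={T} → {C,T} (+1)
site 4, node ACDJQS: ACDQS={C,T} ∪ J={A} → {A,C,T} (+1)
site 4, node ACDIJQS: ACDJQS={A,C,T} ∩ I={A} → {A} (+0)
site 5, node CQ: C={C} ∩ Q={C} → {C} (+0)
site 5, node DS: D={G} ∪ S={A} → {A,G} (+1)
site 5, node CDQS: CQ={C} ∪ DS={A,G} → {A,C,G} (+1)
site 5, node ACDQS: A={T} ∪ CDQS={A,C,G} → {A,C,G,T} (+1)
site 5, node ACDJQS: ACDQS={A,C,G,T} ∩ J={C} → {C} (+0)
site 5, node ACDIJQS: ACDJQS={C} ∩ I={C} → {C} (+0)
site 6, node CQ: C={C} ∪ Q={G} → {C,G} (+1)
site 6, node DS: D={A} ∪ S={G} → {A,G} (+1)
site 6, node CDQS: CQ={C,G} ∩ DS={A,G} → {G} (+0)
site 6, node ACDQS: A={A} ∪ CDQS={G} → {A,G} (+1)
site 6, node ACDJQS: ACDQS={A,G} ∪ J={T} → {A,G,T} (+1)
site 6, node ACDIJQS: ACDJQS={A,G,T} ∩ I={T} → {T} (+0)
per-site changes: [4, 3, 4, 4, 3, 3, 4]; total = 25

3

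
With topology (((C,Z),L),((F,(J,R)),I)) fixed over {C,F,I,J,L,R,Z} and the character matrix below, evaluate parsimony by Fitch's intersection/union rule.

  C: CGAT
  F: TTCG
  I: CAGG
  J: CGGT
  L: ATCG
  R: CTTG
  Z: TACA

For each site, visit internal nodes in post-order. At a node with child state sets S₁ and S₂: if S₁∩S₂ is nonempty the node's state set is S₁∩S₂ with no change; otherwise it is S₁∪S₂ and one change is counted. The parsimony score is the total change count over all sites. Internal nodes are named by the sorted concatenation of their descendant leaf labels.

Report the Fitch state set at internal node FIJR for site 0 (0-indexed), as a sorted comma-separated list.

site 0, node CZ: C={C} ∪ Z={T} → {C,T} (+1)
site 0, node CLZ: CZ={C,T} ∪ L={A} → {A,C,T} (+1)
site 0, node JR: J={C} ∩ R={C} → {C} (+0)
site 0, node FJR: F={T} ∪ JR={C} → {C,T} (+1)
site 0, node FIJR: FJR={C,T} ∩ I={C} → {C} (+0)
site 0, node CFIJLRZ: CLZ={A,C,T} ∩ FIJR={C} → {C} (+0)
site 1, node CZ: C={G} ∪ Z={A} → {A,G} (+1)
site 1, node CLZ: CZ={A,G} ∪ L={T} → {A,G,T} (+1)
site 1, node JR: J={G} ∪ R={T} → {G,T} (+1)
site 1, node FJR: F={T} ∩ JR={G,T} → {T} (+0)
site 1, node FIJR: FJR={T} ∪ I={A} → {A,T} (+1)
site 1, node CFIJLRZ: CLZ={A,G,T} ∩ FIJR={A,T} → {A,T} (+0)
site 2, node CZ: C={A} ∪ Z={C} → {A,C} (+1)
site 2, node CLZ: CZ={A,C} ∩ L={C} → {C} (+0)
site 2, node JR: J={G} ∪ R={T} → {G,T} (+1)
site 2, node FJR: F={C} ∪ JR={G,T} → {C,G,T} (+1)
site 2, node FIJR: FJR={C,G,T} ∩ I={G} → {G} (+0)
site 2, node CFIJLRZ: CLZ={C} ∪ FIJR={G} → {C,G} (+1)
site 3, node CZ: C={T} ∪ Z={A} → {A,T} (+1)
site 3, node CLZ: CZ={A,T} ∪ L={G} → {A,G,T} (+1)
site 3, node JR: J={T} ∪ R={G} → {G,T} (+1)
site 3, node FJR: F={G} ∩ JR={G,T} → {G} (+0)
site 3, node FIJR: FJR={G} ∩ I={G} → {G} (+0)
site 3, node CFIJLRZ: CLZ={A,G,T} ∩ FIJR={G} → {G} (+0)
per-site changes: [3, 4, 4, 3]; total = 14

C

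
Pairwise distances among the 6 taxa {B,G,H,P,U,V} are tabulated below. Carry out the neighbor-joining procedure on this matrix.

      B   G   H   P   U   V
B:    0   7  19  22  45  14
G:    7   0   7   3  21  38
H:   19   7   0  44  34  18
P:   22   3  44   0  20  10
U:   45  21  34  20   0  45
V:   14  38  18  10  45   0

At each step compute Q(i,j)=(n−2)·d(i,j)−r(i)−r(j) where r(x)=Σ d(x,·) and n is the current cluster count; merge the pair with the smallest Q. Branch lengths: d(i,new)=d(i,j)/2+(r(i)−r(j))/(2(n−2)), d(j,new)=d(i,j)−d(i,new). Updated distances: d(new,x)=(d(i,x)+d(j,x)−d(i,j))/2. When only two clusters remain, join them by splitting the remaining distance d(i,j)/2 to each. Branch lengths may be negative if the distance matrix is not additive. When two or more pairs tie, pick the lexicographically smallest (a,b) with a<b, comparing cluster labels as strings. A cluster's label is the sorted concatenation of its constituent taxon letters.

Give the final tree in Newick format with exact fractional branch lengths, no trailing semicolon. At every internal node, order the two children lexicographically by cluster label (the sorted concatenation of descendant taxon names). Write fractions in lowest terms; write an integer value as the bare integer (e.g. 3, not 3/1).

(((B:33/8,V:79/8):4,(G:-2,(P:7/4,U:73/4):4):19/2):15/4,H:15/4)

step 1: merge (P,U) at d=20, Q=-184; branch lengths P→7/4, U→73/4; new cluster PU
  updated: d(B,PU)=47/2, d(G,PU)=2, d(H,PU)=29, d(PU,V)=35/2
step 2: merge (G,PU) at d=2, Q=-120; branch lengths G→-2, PU→4; new cluster GPU
  updated: d(B,GPU)=57/4, d(GPU,H)=17, d(GPU,V)=107/4
step 3: merge (B,V) at d=14, Q=-78; branch lengths B→33/8, V→79/8; new cluster BV
  updated: d(BV,GPU)=27/2, d(BV,H)=23/2
step 4: merge (BV,GPU) at d=27/2, Q=-42; branch lengths BV→4, GPU→19/2; new cluster BGPUV
  updated: d(BGPUV,H)=15/2
step 5: merge (BGPUV,H) at d=15/2; branch lengths BGPUV→15/4, H→15/4; new cluster BGHPUV
final tree: (((B:33/8,V:79/8):4,(G:-2,(P:7/4,U:73/4):4):19/2):15/4,H:15/4)
total length: 57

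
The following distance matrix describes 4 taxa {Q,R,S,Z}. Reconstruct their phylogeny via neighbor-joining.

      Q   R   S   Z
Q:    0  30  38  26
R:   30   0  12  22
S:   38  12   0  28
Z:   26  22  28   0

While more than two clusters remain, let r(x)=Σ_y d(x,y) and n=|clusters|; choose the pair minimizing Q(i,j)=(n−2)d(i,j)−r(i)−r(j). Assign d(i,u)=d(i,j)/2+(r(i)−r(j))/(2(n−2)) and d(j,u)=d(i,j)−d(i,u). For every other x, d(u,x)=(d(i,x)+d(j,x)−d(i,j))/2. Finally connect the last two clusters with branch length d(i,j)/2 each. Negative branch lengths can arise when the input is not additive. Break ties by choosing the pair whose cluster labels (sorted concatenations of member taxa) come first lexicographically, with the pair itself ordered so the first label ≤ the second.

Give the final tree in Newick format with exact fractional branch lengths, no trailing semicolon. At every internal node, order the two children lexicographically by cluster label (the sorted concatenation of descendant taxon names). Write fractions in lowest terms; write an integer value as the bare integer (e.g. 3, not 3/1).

1. join Q+Z (d=26, Q=-118) ⇒ QZ; edges |Q|=35/2, |Z|=17/2
  updated: d(QZ,R)=13, d(QZ,S)=20
2. join QZ+R (d=13, Q=-45) ⇒ QRZ; edges |QZ|=21/2, |R|=5/2
  updated: d(QRZ,S)=19/2
3. join QRZ+S (d=19/2) ⇒ QRSZ; edges |QRZ|=19/4, |S|=19/4
final tree: (((Q:35/2,Z:17/2):21/2,R:5/2):19/4,S:19/4)
total length: 97/2

(((Q:35/2,Z:17/2):21/2,R:5/2):19/4,S:19/4)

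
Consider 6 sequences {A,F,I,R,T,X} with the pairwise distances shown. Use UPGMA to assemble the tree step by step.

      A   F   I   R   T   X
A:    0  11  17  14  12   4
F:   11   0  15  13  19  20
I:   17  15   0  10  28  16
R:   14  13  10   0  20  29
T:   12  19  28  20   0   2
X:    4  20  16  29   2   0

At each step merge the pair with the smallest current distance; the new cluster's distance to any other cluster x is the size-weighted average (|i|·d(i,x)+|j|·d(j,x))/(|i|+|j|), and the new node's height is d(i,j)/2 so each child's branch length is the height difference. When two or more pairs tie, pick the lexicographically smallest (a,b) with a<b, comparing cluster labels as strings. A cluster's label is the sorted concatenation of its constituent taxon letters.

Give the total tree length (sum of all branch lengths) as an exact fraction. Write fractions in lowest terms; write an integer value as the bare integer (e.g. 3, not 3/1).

step 1: merge (T,X) at d=2; branch lengths T→1, X→1; new cluster TX
  updated: d(A,TX)=8, d(F,TX)=39/2, d(I,TX)=22, d(R,TX)=49/2
step 2: merge (A,TX) at d=8; branch lengths A→4, TX→3; new cluster ATX
  updated: d(ATX,F)=50/3, d(ATX,I)=61/3, d(ATX,R)=21
step 3: merge (I,R) at d=10; branch lengths I→5, R→5; new cluster IR
  updated: d(ATX,IR)=62/3, d(F,IR)=14
step 4: merge (F,IR) at d=14; branch lengths F→7, IR→2; new cluster FIR
  updated: d(ATX,FIR)=58/3
step 5: merge (ATX,FIR) at d=58/3; branch lengths ATX→17/3, FIR→8/3; new cluster AFIRTX
final tree: ((A:4,(T:1,X:1):3):17/3,(F:7,(I:5,R:5):2):8/3)
total length: 109/3

109/3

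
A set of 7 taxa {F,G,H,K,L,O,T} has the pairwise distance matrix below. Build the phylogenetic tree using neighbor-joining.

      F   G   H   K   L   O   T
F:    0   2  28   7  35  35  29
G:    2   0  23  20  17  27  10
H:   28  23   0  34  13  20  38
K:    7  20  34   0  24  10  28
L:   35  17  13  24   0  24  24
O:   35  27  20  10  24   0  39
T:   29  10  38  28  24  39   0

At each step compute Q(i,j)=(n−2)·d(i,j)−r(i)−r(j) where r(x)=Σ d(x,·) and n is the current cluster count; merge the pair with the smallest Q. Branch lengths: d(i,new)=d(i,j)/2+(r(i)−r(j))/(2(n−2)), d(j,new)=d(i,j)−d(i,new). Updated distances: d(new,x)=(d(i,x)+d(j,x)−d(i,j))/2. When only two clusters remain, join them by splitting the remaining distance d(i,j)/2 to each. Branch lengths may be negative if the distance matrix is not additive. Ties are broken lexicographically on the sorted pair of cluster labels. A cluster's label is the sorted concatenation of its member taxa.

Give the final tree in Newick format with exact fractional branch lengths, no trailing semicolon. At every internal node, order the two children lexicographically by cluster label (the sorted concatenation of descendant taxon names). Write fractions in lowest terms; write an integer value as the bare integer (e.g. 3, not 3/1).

step 1: merge (H,L) at d=13, Q=-228; branch lengths H→42/5, L→23/5; new cluster HL
  updated: d(F,HL)=25, d(G,HL)=27/2, d(HL,K)=45/2, d(HL,O)=31/2, d(HL,T)=49/2
step 2: merge (K,O) at d=10, Q=-174; branch lengths K→1/8, O→79/8; new cluster KO
  updated: d(F,KO)=16, d(G,KO)=37/2, d(HL,KO)=14, d(KO,T)=57/2
step 3: merge (HL,KO) at d=14, Q=-112; branch lengths HL→7, KO→7; new cluster HKLO
  updated: d(F,HKLO)=27/2, d(G,HKLO)=9, d(HKLO,T)=39/2
step 4: merge (F,G) at d=2, Q=-123/2; branch lengths F→55/8, G→-39/8; new cluster FG
  updated: d(FG,HKLO)=41/4, d(FG,T)=37/2
step 5: merge (FG,HKLO) at d=41/4, Q=-193/4; branch lengths FG→37/8, HKLO→45/8; new cluster FGHKLO
  updated: d(FGHKLO,T)=111/8
step 6: merge (FGHKLO,T) at d=111/8; branch lengths FGHKLO→111/16, T→111/16; new cluster FGHKLOT
final tree: (((F:55/8,G:-39/8):37/8,((H:42/5,L:23/5):7,(K:1/8,O:79/8):7):45/8):111/16,T:111/16)
total length: 505/8

(((F:55/8,G:-39/8):37/8,((H:42/5,L:23/5):7,(K:1/8,O:79/8):7):45/8):111/16,T:111/16)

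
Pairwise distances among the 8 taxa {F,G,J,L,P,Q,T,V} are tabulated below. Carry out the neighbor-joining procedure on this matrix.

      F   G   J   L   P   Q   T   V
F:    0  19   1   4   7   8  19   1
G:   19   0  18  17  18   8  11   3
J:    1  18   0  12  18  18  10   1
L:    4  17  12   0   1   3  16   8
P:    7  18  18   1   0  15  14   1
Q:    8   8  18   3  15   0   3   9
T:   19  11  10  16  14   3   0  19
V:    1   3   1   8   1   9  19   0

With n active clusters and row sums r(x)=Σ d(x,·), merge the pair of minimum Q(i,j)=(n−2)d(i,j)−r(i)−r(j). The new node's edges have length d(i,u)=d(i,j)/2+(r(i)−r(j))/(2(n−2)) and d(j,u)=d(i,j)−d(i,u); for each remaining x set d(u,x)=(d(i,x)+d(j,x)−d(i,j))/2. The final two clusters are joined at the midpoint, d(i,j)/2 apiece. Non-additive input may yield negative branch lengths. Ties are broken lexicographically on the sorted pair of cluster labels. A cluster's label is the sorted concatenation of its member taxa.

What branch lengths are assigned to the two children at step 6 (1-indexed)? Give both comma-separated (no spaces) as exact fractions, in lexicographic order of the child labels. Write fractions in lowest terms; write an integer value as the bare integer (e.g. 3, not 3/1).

63/32,163/32

1. join Q+T (d=3, Q=-138) ⇒ QT; edges |Q|=-5/6, |T|=23/6
  updated: d(F,QT)=12, d(G,QT)=8, d(J,QT)=25/2, d(L,QT)=8, d(P,QT)=13, d(QT,V)=25/2
2. join G+QT (d=8, Q=-109) ⇒ GQT; edges |G|=57/10, |QT|=23/10
  updated: d(F,GQT)=23/2, d(GQT,J)=45/4, d(GQT,L)=17/2, d(GQT,P)=23/2, d(GQT,V)=15/4
3. join L+P (d=1, Q=-68) ⇒ LP; edges |L|=-1/8, |P|=9/8
  updated: d(F,LP)=5, d(GQT,LP)=19/2, d(J,LP)=29/2, d(LP,V)=4
4. join F+J (d=1, Q=-173/4) ⇒ FJ; edges |F|=-25/24, |J|=49/24
  updated: d(FJ,GQT)=87/8, d(FJ,LP)=37/4, d(FJ,V)=1/2
5. join FJ+V (d=1/2, Q=-223/8) ⇒ FJV; edges |FJ|=107/32, |V|=-91/32
  updated: d(FJV,GQT)=113/16, d(FJV,LP)=51/8
6. join FJV+GQT (d=113/16, Q=-367/16) ⇒ FGJQTV; edges |FJV|=63/32, |GQT|=163/32
  updated: d(FGJQTV,LP)=141/32
7. join FGJQTV+LP (d=141/32) ⇒ FGJLPQTV; edges |FGJQTV|=141/64, |LP|=141/64
final tree: ((((F:-25/24,J:49/24):107/32,V:-91/32):63/32,(G:57/10,(Q:-5/6,T:23/6):23/10):163/32):141/64,(L:-1/8,P:9/8):141/64)
total length: 799/32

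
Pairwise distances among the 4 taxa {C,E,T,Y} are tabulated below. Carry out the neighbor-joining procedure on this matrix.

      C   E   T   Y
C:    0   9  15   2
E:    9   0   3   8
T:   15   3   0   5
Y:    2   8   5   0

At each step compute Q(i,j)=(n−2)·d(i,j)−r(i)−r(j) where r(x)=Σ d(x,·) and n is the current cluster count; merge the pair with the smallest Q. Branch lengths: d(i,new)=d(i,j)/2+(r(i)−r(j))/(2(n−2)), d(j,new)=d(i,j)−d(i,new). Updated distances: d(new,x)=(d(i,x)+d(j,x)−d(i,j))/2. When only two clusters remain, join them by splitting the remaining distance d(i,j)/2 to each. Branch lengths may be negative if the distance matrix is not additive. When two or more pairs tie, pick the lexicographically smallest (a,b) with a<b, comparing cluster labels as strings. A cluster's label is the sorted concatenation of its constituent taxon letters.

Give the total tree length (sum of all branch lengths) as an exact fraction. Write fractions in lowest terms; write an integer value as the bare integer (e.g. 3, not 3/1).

step 1: merge (C,Y) at d=2, Q=-37; branch lengths C→15/4, Y→-7/4; new cluster CY
  updated: d(CY,E)=15/2, d(CY,T)=9
step 2: merge (CY,E) at d=15/2, Q=-39/2; branch lengths CY→27/4, E→3/4; new cluster CEY
  updated: d(CEY,T)=9/4
step 3: merge (CEY,T) at d=9/4; branch lengths CEY→9/8, T→9/8; new cluster CETY
final tree: (((C:15/4,Y:-7/4):27/4,E:3/4):9/8,T:9/8)
total length: 47/4

47/4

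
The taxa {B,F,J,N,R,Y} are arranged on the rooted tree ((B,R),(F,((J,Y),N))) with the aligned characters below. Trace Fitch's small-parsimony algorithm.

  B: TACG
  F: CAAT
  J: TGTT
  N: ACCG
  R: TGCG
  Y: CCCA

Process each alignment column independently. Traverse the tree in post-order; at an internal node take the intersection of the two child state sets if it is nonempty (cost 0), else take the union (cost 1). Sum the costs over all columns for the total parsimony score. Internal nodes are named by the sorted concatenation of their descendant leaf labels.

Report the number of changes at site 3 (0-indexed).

3

site 0, node BR: B={T} ∩ R={T} → {T} (+0)
site 0, node JY: J={T} ∪ Y={C} → {C,T} (+1)
site 0, node JNY: JY={C,T} ∪ N={A} → {A,C,T} (+1)
site 0, node FJNY: F={C} ∩ JNY={A,C,T} → {C} (+0)
site 0, node BFJNRY: BR={T} ∪ FJNY={C} → {C,T} (+1)
site 1, node BR: B={A} ∪ R={G} → {A,G} (+1)
site 1, node JY: J={G} ∪ Y={C} → {C,G} (+1)
site 1, node JNY: JY={C,G} ∩ N={C} → {C} (+0)
site 1, node FJNY: F={A} ∪ JNY={C} → {A,C} (+1)
site 1, node BFJNRY: BR={A,G} ∩ FJNY={A,C} → {A} (+0)
site 2, node BR: B={C} ∩ R={C} → {C} (+0)
site 2, node JY: J={T} ∪ Y={C} → {C,T} (+1)
site 2, node JNY: JY={C,T} ∩ N={C} → {C} (+0)
site 2, node FJNY: F={A} ∪ JNY={C} → {A,C} (+1)
site 2, node BFJNRY: BR={C} ∩ FJNY={A,C} → {C} (+0)
site 3, node BR: B={G} ∩ R={G} → {G} (+0)
site 3, node JY: J={T} ∪ Y={A} → {A,T} (+1)
site 3, node JNY: JY={A,T} ∪ N={G} → {A,G,T} (+1)
site 3, node FJNY: F={T} ∩ JNY={A,G,T} → {T} (+0)
site 3, node BFJNRY: BR={G} ∪ FJNY={T} → {G,T} (+1)
per-site changes: [3, 3, 2, 3]; total = 11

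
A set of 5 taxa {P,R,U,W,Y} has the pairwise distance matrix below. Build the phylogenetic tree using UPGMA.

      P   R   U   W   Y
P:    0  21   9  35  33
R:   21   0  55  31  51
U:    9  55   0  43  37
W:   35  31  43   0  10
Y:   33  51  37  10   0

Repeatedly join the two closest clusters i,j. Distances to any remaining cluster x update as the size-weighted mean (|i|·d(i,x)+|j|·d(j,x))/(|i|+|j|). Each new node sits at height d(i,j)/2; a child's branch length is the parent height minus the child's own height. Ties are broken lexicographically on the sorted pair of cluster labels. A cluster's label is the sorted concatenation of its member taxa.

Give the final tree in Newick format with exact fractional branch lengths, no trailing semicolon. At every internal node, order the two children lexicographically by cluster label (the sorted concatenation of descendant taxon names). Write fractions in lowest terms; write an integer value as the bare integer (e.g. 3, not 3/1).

(((P:9/2,U:9/2):14,(W:5,Y:5):27/2):5/4,R:79/4)

iteration 1: select P,U (d=9); attach at lengths (9/2, 9/2); label the merged cluster PU
  updated: d(PU,R)=38, d(PU,W)=39, d(PU,Y)=35
iteration 2: select W,Y (d=10); attach at lengths (5, 5); label the merged cluster WY
  updated: d(PU,WY)=37, d(R,WY)=41
iteration 3: select PU,WY (d=37); attach at lengths (14, 27/2); label the merged cluster PUWY
  updated: d(PUWY,R)=79/2
iteration 4: select PUWY,R (d=79/2); attach at lengths (5/4, 79/4); label the merged cluster PRUWY
final tree: (((P:9/2,U:9/2):14,(W:5,Y:5):27/2):5/4,R:79/4)
total length: 135/2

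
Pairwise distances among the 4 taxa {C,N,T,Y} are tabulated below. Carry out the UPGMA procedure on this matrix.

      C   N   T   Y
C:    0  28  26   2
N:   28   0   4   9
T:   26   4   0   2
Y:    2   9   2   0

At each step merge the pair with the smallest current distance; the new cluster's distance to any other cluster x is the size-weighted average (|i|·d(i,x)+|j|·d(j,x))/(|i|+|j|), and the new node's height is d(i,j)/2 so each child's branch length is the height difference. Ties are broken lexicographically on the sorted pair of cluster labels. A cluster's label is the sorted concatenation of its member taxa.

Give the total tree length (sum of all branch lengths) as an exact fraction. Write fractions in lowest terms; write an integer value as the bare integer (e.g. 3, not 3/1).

77/4

step 1: merge (C,Y) at d=2; branch lengths C→1, Y→1; new cluster CY
  updated: d(CY,N)=37/2, d(CY,T)=14
step 2: merge (N,T) at d=4; branch lengths N→2, T→2; new cluster NT
  updated: d(CY,NT)=65/4
step 3: merge (CY,NT) at d=65/4; branch lengths CY→57/8, NT→49/8; new cluster CNTY
final tree: ((C:1,Y:1):57/8,(N:2,T:2):49/8)
total length: 77/4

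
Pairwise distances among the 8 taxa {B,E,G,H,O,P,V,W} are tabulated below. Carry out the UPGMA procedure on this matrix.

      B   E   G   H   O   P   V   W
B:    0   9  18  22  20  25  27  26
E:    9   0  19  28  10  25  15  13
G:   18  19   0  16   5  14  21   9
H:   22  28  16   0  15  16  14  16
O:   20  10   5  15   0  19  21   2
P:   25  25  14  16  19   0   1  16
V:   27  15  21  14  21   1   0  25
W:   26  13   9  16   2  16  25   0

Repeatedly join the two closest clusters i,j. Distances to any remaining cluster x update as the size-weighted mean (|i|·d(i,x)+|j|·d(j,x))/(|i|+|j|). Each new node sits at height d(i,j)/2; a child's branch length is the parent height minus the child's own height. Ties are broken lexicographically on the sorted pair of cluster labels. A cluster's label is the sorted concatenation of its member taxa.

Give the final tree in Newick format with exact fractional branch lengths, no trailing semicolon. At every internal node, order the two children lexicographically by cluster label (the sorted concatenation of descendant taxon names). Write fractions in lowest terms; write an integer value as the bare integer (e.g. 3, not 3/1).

step 1: merge (P,V) at d=1; branch lengths P→1/2, V→1/2; new cluster PV
  updated: d(B,PV)=26, d(E,PV)=20, d(G,PV)=35/2, d(H,PV)=15, d(O,PV)=20, d(PV,W)=41/2
step 2: merge (O,W) at d=2; branch lengths O→1, W→1; new cluster OW
  updated: d(B,OW)=23, d(E,OW)=23/2, d(G,OW)=7, d(H,OW)=31/2, d(OW,PV)=81/4
step 3: merge (G,OW) at d=7; branch lengths G→7/2, OW→5/2; new cluster GOW
  updated: d(B,GOW)=64/3, d(E,GOW)=14, d(GOW,H)=47/3, d(GOW,PV)=58/3
step 4: merge (B,E) at d=9; branch lengths B→9/2, E→9/2; new cluster BE
  updated: d(BE,GOW)=53/3, d(BE,H)=25, d(BE,PV)=23
step 5: merge (H,PV) at d=15; branch lengths H→15/2, PV→7; new cluster HPV
  updated: d(BE,HPV)=71/3, d(GOW,HPV)=163/9
step 6: merge (BE,GOW) at d=53/3; branch lengths BE→13/3, GOW→16/3; new cluster BEGOW
  updated: d(BEGOW,HPV)=61/3
step 7: merge (BEGOW,HPV) at d=61/3; branch lengths BEGOW→4/3, HPV→8/3; new cluster BEGHOPVW
final tree: (((B:9/2,E:9/2):13/3,(G:7/2,(O:1,W:1):5/2):16/3):4/3,(H:15/2,(P:1/2,V:1/2):7):8/3)
total length: 277/6

(((B:9/2,E:9/2):13/3,(G:7/2,(O:1,W:1):5/2):16/3):4/3,(H:15/2,(P:1/2,V:1/2):7):8/3)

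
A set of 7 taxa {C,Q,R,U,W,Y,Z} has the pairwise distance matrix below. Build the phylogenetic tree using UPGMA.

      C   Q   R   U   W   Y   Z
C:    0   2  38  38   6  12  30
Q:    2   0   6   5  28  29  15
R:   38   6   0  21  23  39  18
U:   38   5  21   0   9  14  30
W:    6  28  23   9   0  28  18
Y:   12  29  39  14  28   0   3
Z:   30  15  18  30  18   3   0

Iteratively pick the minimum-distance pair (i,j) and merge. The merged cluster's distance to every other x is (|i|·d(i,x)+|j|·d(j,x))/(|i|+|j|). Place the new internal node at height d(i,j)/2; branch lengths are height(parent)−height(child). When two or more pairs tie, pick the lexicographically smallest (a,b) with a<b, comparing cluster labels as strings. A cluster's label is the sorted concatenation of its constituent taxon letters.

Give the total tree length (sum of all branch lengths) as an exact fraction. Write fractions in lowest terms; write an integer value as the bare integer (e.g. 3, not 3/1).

1. join C+Q (d=2) ⇒ CQ; edges |C|=1, |Q|=1
  updated: d(CQ,R)=22, d(CQ,U)=43/2, d(CQ,W)=17, d(CQ,Y)=41/2, d(CQ,Z)=45/2
2. join Y+Z (d=3) ⇒ YZ; edges |Y|=3/2, |Z|=3/2
  updated: d(CQ,YZ)=43/2, d(R,YZ)=57/2, d(U,YZ)=22, d(W,YZ)=23
3. join U+W (d=9) ⇒ UW; edges |U|=9/2, |W|=9/2
  updated: d(CQ,UW)=77/4, d(R,UW)=22, d(UW,YZ)=45/2
4. join CQ+UW (d=77/4) ⇒ CQUW; edges |CQ|=69/8, |UW|=41/8
  updated: d(CQUW,R)=22, d(CQUW,YZ)=22
5. join CQUW+R (d=22) ⇒ CQRUW; edges |CQUW|=11/8, |R|=11
  updated: d(CQRUW,YZ)=233/10
6. join CQRUW+YZ (d=233/10) ⇒ CQRUWYZ; edges |CQRUW|=13/20, |YZ|=203/20
final tree: ((((C:1,Q:1):69/8,(U:9/2,W:9/2):41/8):11/8,R:11):13/20,(Y:3/2,Z:3/2):203/20)
total length: 2037/40

2037/40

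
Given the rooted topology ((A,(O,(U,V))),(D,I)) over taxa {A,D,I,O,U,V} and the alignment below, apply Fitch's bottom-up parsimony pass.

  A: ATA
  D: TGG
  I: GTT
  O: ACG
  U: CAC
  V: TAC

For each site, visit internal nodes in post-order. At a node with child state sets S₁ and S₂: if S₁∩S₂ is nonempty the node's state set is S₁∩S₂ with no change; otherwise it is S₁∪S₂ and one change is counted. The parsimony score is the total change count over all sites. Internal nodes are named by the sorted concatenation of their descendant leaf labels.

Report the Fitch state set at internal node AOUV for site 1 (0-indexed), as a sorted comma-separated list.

[col 0] UV: children U:{C}, V:{T} ∪→ {C,T}; cost 1
[col 0] OUV: children O:{A}, UV:{C,T} ∪→ {A,C,T}; cost 1
[col 0] AOUV: children A:{A}, OUV:{A,C,T} ∩→ {A}; cost 0
[col 0] DI: children D:{T}, I:{G} ∪→ {G,T}; cost 1
[col 0] ADIOUV: children AOUV:{A}, DI:{G,T} ∪→ {A,G,T}; cost 1
[col 1] UV: children U:{A}, V:{A} ∩→ {A}; cost 0
[col 1] OUV: children O:{C}, UV:{A} ∪→ {A,C}; cost 1
[col 1] AOUV: children A:{T}, OUV:{A,C} ∪→ {A,C,T}; cost 1
[col 1] DI: children D:{G}, I:{T} ∪→ {G,T}; cost 1
[col 1] ADIOUV: children AOUV:{A,C,T}, DI:{G,T} ∩→ {T}; cost 0
[col 2] UV: children U:{C}, V:{C} ∩→ {C}; cost 0
[col 2] OUV: children O:{G}, UV:{C} ∪→ {C,G}; cost 1
[col 2] AOUV: children A:{A}, OUV:{C,G} ∪→ {A,C,G}; cost 1
[col 2] DI: children D:{G}, I:{T} ∪→ {G,T}; cost 1
[col 2] ADIOUV: children AOUV:{A,C,G}, DI:{G,T} ∩→ {G}; cost 0
per-site changes: [4, 3, 3]; total = 10

A,C,T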